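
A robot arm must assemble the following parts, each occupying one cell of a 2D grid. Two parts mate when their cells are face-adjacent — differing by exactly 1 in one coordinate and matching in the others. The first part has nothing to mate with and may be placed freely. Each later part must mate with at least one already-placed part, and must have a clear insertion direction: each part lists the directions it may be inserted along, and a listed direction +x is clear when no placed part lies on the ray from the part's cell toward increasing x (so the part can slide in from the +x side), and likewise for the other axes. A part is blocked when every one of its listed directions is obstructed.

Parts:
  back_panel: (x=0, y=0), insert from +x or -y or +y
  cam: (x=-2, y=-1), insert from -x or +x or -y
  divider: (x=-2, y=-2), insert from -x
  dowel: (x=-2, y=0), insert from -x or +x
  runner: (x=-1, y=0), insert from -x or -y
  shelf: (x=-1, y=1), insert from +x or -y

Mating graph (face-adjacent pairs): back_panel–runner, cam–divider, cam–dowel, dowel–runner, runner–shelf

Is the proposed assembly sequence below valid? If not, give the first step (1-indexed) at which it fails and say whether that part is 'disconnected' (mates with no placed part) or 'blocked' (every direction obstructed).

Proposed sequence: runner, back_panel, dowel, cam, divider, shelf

Valid

1. runner@(-1, 0) [-x clear] — {runner}
2. back_panel@(0, 0) [+x clear] — {back_panel, runner}
3. dowel@(-2, 0) [-x clear] — {back_panel, dowel, runner}
4. cam@(-2, -1) [-x clear] — {back_panel, cam, dowel, runner}
5. divider@(-2, -2) [-x clear] — {back_panel, cam, divider, dowel, runner}
6. shelf@(-1, 1) [+x clear] — {back_panel, cam, divider, dowel, runner, shelf}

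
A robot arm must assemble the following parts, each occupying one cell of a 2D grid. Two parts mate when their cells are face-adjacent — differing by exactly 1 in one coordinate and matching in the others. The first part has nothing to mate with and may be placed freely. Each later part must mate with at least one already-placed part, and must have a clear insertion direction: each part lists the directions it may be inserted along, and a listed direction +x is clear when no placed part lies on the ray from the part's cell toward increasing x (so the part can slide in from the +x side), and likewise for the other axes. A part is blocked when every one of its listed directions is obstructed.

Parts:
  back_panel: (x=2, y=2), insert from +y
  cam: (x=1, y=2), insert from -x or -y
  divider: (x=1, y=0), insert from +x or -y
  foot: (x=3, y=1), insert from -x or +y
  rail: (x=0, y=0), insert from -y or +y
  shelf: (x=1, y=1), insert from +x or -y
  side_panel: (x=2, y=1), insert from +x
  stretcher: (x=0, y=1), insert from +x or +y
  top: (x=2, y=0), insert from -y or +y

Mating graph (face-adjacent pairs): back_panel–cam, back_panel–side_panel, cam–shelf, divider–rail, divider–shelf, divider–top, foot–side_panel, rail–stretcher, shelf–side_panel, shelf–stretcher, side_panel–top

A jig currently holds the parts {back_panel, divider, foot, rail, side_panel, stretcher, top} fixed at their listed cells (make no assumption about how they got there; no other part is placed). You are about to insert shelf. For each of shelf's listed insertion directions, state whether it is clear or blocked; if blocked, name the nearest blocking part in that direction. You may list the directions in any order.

+x: nearest on ray is side_panel@(2, 1) ⇒ blocked
-y: nearest on ray is divider@(1, 0) ⇒ blocked

+x: blocked by side_panel; -y: blocked by divider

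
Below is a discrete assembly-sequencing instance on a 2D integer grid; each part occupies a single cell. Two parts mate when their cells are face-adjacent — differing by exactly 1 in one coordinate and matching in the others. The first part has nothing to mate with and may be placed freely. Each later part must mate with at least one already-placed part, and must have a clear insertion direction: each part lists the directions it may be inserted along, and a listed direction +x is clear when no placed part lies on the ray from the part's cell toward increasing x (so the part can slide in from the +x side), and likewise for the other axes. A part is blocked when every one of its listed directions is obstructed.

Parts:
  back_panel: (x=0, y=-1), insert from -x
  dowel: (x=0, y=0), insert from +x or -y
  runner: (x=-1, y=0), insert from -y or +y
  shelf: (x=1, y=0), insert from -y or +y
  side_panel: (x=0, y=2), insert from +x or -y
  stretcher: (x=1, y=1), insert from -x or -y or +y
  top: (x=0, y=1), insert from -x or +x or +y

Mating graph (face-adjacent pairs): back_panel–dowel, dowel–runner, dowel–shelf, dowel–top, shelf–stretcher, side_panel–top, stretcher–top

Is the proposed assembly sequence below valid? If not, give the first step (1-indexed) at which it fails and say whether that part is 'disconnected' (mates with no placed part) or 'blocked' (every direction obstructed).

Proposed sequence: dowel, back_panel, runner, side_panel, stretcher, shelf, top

1. dowel@(0, 0) [+x clear] — {dowel}
2. back_panel@(0, -1) [-x clear] — {back_panel, dowel}
3. runner@(-1, 0) [-y clear] — {back_panel, dowel, runner}
4. side_panel@(0, 2) — no placed neighbour ⇒ disconnected

Invalid at step 4 (disconnected)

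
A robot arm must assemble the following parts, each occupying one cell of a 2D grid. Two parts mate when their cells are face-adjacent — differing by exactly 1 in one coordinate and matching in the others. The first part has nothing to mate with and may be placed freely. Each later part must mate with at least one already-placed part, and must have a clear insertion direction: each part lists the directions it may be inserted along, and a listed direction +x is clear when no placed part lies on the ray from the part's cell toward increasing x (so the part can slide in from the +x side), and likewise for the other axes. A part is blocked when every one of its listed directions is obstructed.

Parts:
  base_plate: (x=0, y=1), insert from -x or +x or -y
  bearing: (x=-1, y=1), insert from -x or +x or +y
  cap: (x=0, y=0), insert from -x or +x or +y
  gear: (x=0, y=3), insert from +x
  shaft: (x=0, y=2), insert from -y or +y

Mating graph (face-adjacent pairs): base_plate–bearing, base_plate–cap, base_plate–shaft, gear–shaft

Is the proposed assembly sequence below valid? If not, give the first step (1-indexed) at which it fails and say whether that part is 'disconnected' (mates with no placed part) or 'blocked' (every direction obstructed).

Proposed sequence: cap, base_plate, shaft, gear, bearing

Valid

1. cap@(0, 0) [-x clear] — {cap}
2. base_plate@(0, 1) [-x clear] — {base_plate, cap}
3. shaft@(0, 2) [+y clear] — {base_plate, cap, shaft}
4. gear@(0, 3) [+x clear] — {base_plate, cap, gear, shaft}
5. bearing@(-1, 1) [-x clear] — {base_plate, bearing, cap, gear, shaft}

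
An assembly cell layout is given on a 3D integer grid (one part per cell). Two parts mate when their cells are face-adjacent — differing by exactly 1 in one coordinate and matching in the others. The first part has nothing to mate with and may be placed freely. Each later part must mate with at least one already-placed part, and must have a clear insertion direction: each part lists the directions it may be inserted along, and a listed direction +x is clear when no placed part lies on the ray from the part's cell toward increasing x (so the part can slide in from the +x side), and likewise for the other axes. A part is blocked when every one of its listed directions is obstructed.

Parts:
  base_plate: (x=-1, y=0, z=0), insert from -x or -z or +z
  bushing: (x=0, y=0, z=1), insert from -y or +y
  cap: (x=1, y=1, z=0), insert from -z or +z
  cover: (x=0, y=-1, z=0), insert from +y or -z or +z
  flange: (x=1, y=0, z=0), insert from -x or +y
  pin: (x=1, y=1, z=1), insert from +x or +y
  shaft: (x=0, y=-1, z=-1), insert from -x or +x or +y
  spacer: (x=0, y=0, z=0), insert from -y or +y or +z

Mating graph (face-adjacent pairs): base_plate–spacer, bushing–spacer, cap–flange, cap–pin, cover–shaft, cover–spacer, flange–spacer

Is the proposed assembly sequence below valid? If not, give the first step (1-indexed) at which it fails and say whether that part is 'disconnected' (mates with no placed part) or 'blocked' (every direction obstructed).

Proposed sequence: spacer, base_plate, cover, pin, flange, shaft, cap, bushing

1. spacer@(0, 0, 0) [-y clear] — {spacer}
2. base_plate@(-1, 0, 0) [-x clear] — {base_plate, spacer}
3. cover@(0, -1, 0) [-z clear] — {base_plate, cover, spacer}
4. pin@(1, 1, 1) — no placed neighbour ⇒ disconnected

Invalid at step 4 (disconnected)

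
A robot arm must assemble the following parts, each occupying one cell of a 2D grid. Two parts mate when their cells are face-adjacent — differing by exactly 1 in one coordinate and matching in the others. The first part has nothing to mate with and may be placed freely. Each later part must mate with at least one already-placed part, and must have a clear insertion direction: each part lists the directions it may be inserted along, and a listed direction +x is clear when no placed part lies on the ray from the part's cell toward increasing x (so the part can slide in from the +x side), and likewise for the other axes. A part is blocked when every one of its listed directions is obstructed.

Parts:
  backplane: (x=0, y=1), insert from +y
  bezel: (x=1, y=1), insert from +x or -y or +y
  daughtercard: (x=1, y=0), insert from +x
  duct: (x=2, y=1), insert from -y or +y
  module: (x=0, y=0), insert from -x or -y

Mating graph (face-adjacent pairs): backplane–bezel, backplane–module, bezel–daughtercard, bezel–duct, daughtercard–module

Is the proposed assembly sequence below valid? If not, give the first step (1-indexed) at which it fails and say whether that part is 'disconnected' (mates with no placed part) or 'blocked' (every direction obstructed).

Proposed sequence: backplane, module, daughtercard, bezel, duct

1. backplane@(0, 1) [+y clear] — {backplane}
2. module@(0, 0) [-x clear] — {backplane, module}
3. daughtercard@(1, 0) [+x clear] — {backplane, daughtercard, module}
4. bezel@(1, 1) [+x clear] — {backplane, bezel, daughtercard, module}
5. duct@(2, 1) [-y clear] — {backplane, bezel, daughtercard, duct, module}

Valid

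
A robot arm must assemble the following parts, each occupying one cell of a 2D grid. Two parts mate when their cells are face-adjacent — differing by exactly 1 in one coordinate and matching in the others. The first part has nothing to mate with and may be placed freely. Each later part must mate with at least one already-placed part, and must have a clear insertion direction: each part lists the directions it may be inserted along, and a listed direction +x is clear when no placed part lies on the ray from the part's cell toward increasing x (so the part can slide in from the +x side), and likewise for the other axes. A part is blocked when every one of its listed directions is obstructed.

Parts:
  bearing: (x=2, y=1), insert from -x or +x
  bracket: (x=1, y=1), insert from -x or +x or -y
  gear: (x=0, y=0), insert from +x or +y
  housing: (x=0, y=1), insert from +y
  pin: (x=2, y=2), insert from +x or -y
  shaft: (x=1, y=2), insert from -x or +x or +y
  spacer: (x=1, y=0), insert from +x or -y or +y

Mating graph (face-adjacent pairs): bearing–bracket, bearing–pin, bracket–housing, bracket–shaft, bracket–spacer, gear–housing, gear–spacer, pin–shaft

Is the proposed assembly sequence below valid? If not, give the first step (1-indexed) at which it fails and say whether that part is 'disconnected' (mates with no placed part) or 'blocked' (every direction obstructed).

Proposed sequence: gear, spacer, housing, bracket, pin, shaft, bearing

1. gear@(0, 0) [+x clear] — {gear}
2. spacer@(1, 0) [+x clear] — {gear, spacer}
3. housing@(0, 1) [+y clear] — {gear, housing, spacer}
4. bracket@(1, 1) [+x clear] — {bracket, gear, housing, spacer}
5. pin@(2, 2) — no placed neighbour ⇒ disconnected

Invalid at step 5 (disconnected)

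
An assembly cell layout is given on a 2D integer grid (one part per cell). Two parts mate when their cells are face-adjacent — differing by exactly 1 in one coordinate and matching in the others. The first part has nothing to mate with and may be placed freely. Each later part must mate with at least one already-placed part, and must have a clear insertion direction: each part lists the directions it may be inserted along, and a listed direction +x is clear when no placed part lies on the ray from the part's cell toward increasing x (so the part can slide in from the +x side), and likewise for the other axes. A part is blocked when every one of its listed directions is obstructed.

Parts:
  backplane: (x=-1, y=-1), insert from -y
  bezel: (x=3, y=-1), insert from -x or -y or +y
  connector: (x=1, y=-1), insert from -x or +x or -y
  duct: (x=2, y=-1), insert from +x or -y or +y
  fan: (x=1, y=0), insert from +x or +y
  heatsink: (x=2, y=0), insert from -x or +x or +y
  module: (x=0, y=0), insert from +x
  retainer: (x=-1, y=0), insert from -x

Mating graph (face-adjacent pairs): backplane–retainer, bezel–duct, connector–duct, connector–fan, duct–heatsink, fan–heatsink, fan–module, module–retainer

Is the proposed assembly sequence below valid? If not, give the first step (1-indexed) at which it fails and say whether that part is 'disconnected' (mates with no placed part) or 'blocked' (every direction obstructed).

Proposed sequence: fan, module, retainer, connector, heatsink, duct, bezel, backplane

1. fan@(1, 0) [+x clear] — {fan}
2. module@(0, 0) — +x all obstructed ⇒ blocked

Invalid at step 2 (blocked)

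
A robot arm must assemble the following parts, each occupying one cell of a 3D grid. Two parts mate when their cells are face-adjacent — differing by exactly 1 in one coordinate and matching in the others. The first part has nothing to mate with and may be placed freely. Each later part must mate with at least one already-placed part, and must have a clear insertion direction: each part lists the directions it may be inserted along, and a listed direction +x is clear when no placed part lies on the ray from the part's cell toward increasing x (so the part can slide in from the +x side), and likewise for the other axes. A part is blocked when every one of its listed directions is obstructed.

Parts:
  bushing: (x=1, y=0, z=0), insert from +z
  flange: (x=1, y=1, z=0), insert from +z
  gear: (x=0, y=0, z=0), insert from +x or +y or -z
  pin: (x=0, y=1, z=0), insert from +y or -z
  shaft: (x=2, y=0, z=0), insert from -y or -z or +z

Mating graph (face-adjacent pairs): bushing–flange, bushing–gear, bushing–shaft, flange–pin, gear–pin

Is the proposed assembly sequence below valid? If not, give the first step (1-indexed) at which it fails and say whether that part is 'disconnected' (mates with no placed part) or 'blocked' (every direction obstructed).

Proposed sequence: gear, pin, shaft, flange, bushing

1. gear@(0, 0, 0) [+x clear] — {gear}
2. pin@(0, 1, 0) [+y clear] — {gear, pin}
3. shaft@(2, 0, 0) — no placed neighbour ⇒ disconnected

Invalid at step 3 (disconnected)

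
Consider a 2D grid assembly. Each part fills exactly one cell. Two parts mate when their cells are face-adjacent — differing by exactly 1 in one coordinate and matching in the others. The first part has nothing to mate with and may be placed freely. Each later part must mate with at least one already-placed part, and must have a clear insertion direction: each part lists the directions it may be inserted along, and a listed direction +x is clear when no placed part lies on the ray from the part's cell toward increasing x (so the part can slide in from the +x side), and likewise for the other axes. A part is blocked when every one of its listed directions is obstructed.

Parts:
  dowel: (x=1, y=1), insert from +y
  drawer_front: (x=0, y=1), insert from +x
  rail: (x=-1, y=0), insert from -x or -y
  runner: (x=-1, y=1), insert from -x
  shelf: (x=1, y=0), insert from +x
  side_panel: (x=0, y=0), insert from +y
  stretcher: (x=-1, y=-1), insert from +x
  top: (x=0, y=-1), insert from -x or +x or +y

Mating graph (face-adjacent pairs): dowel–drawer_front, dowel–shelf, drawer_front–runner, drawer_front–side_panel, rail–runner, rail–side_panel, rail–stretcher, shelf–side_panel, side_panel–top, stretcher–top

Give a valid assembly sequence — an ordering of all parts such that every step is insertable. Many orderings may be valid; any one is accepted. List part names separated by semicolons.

1. stretcher@(-1, -1) [+x clear] — {stretcher}
2. rail@(-1, 0) [-x clear] — {rail, stretcher}
3. side_panel@(0, 0) [+y clear] — {rail, side_panel, stretcher}
4. shelf@(1, 0) [+x clear] — {rail, shelf, side_panel, stretcher}
5. runner@(-1, 1) [-x clear] — {rail, runner, shelf, side_panel, stretcher}
6. drawer_front@(0, 1) [+x clear] — {drawer_front, rail, runner, shelf, side_panel, stretcher}
7. dowel@(1, 1) [+y clear] — {dowel, drawer_front, rail, runner, shelf, side_panel, stretcher}
8. top@(0, -1) [+x clear] — {dowel, drawer_front, rail, runner, shelf, side_panel, stretcher, top}

stretcher; rail; side_panel; shelf; runner; drawer_front; dowel; top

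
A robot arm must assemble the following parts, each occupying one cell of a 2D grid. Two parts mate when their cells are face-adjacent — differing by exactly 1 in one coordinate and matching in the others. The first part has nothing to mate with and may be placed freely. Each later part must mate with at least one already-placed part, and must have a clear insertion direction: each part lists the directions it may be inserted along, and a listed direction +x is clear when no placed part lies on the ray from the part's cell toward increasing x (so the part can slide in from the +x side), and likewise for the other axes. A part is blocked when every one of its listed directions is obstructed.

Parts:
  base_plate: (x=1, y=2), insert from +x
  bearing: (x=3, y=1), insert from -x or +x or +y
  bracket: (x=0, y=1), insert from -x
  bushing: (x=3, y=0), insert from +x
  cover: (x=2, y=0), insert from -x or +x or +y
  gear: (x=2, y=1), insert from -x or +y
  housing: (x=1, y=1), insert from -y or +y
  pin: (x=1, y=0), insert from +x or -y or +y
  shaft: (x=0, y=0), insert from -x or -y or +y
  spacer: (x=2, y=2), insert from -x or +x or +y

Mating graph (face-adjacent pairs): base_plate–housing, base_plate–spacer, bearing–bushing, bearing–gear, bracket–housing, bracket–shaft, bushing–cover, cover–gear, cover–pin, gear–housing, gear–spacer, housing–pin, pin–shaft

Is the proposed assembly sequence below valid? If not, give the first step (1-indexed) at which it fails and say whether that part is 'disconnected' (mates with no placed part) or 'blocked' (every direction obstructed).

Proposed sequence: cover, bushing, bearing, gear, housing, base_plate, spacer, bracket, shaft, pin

Valid

1. cover@(2, 0) [-x clear] — {cover}
2. bushing@(3, 0) [+x clear] — {bushing, cover}
3. bearing@(3, 1) [-x clear] — {bearing, bushing, cover}
4. gear@(2, 1) [-x clear] — {bearing, bushing, cover, gear}
5. housing@(1, 1) [-y clear] — {bearing, bushing, cover, gear, housing}
6. base_plate@(1, 2) [+x clear] — {base_plate, bearing, bushing, cover, gear, housing}
7. spacer@(2, 2) [+x clear] — {base_plate, bearing, bushing, cover, gear, housing, spacer}
8. bracket@(0, 1) [-x clear] — {base_plate, bearing, bracket, bushing, cover, gear, housing, spacer}
9. shaft@(0, 0) [-x clear] — {base_plate, bearing, bracket, bushing, cover, gear, housing, shaft, spacer}
10. pin@(1, 0) [-y clear] — {base_plate, bearing, bracket, bushing, cover, gear, housing, pin, shaft, spacer}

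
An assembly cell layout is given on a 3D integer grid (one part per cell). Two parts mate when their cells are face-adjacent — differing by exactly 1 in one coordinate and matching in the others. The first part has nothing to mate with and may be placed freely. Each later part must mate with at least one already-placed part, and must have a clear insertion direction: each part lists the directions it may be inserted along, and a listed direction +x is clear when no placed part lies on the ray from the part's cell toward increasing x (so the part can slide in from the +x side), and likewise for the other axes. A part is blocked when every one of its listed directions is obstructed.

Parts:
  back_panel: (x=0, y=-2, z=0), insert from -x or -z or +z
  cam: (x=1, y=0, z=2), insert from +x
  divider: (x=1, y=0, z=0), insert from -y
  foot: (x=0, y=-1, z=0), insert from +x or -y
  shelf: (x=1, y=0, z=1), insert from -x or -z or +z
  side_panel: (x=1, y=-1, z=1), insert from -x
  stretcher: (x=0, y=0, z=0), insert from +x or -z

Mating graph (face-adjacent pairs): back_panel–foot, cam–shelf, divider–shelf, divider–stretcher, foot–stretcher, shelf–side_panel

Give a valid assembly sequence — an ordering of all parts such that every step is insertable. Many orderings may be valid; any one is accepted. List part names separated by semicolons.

shelf; side_panel; cam; divider; stretcher; foot; back_panel

1. shelf@(1, 0, 1) [-x clear] — {shelf}
2. side_panel@(1, -1, 1) [-x clear] — {shelf, side_panel}
3. cam@(1, 0, 2) [+x clear] — {cam, shelf, side_panel}
4. divider@(1, 0, 0) [-y clear] — {cam, divider, shelf, side_panel}
5. stretcher@(0, 0, 0) [-z clear] — {cam, divider, shelf, side_panel, stretcher}
6. foot@(0, -1, 0) [+x clear] — {cam, divider, foot, shelf, side_panel, stretcher}
7. back_panel@(0, -2, 0) [-x clear] — {back_panel, cam, divider, foot, shelf, side_panel, stretcher}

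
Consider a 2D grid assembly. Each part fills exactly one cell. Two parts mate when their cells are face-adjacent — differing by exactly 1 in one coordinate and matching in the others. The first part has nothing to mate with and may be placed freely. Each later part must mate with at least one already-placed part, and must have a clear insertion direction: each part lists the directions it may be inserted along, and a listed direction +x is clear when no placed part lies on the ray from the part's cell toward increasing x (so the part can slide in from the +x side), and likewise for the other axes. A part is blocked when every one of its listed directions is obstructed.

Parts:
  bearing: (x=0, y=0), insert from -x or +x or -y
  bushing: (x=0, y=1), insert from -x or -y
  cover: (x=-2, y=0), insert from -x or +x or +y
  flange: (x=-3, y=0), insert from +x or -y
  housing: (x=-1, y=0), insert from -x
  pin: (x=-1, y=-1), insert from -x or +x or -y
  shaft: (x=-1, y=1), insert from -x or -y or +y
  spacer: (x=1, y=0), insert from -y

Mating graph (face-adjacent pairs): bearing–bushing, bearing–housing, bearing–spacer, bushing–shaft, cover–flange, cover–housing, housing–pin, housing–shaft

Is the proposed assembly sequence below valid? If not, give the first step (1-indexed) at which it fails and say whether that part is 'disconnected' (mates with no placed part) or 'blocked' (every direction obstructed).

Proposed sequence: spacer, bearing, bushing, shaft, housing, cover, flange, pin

Valid

1. spacer@(1, 0) [-y clear] — {spacer}
2. bearing@(0, 0) [-x clear] — {bearing, spacer}
3. bushing@(0, 1) [-x clear] — {bearing, bushing, spacer}
4. shaft@(-1, 1) [-x clear] — {bearing, bushing, shaft, spacer}
5. housing@(-1, 0) [-x clear] — {bearing, bushing, housing, shaft, spacer}
6. cover@(-2, 0) [-x clear] — {bearing, bushing, cover, housing, shaft, spacer}
7. flange@(-3, 0) [-y clear] — {bearing, bushing, cover, flange, housing, shaft, spacer}
8. pin@(-1, -1) [-x clear] — {bearing, bushing, cover, flange, housing, pin, shaft, spacer}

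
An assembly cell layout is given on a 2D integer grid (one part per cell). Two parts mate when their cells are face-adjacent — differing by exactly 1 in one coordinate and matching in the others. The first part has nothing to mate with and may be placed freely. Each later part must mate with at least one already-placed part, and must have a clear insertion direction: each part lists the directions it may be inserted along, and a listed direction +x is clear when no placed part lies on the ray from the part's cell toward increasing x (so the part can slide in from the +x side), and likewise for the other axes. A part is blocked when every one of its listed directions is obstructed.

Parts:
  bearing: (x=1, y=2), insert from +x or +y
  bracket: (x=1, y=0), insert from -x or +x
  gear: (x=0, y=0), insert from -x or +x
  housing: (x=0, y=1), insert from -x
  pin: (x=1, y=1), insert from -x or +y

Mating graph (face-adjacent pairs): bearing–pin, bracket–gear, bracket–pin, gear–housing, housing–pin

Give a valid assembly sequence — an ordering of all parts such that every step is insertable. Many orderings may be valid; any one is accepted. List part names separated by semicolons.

bearing; pin; bracket; gear; housing

1. bearing@(1, 2) [+x clear] — {bearing}
2. pin@(1, 1) [-x clear] — {bearing, pin}
3. bracket@(1, 0) [-x clear] — {bearing, bracket, pin}
4. gear@(0, 0) [-x clear] — {bearing, bracket, gear, pin}
5. housing@(0, 1) [-x clear] — {bearing, bracket, gear, housing, pin}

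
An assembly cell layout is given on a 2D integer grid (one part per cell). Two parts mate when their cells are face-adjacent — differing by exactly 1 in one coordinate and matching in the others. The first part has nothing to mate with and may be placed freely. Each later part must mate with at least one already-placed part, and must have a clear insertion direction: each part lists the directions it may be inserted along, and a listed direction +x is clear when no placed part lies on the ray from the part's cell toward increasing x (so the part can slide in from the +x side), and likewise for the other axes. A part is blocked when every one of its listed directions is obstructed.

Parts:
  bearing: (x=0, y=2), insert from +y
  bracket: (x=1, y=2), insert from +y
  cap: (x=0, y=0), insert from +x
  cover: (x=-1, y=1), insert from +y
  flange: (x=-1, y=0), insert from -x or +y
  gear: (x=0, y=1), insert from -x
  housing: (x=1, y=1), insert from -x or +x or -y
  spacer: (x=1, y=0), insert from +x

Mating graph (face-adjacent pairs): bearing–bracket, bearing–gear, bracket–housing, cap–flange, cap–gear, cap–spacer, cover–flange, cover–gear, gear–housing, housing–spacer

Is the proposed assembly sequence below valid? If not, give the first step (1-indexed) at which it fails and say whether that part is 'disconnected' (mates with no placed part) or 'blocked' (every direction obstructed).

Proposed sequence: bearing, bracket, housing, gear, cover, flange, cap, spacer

1. bearing@(0, 2) [+y clear] — {bearing}
2. bracket@(1, 2) [+y clear] — {bearing, bracket}
3. housing@(1, 1) [-x clear] — {bearing, bracket, housing}
4. gear@(0, 1) [-x clear] — {bearing, bracket, gear, housing}
5. cover@(-1, 1) [+y clear] — {bearing, bracket, cover, gear, housing}
6. flange@(-1, 0) [-x clear] — {bearing, bracket, cover, flange, gear, housing}
7. cap@(0, 0) [+x clear] — {bearing, bracket, cap, cover, flange, gear, housing}
8. spacer@(1, 0) [+x clear] — {bearing, bracket, cap, cover, flange, gear, housing, spacer}

Valid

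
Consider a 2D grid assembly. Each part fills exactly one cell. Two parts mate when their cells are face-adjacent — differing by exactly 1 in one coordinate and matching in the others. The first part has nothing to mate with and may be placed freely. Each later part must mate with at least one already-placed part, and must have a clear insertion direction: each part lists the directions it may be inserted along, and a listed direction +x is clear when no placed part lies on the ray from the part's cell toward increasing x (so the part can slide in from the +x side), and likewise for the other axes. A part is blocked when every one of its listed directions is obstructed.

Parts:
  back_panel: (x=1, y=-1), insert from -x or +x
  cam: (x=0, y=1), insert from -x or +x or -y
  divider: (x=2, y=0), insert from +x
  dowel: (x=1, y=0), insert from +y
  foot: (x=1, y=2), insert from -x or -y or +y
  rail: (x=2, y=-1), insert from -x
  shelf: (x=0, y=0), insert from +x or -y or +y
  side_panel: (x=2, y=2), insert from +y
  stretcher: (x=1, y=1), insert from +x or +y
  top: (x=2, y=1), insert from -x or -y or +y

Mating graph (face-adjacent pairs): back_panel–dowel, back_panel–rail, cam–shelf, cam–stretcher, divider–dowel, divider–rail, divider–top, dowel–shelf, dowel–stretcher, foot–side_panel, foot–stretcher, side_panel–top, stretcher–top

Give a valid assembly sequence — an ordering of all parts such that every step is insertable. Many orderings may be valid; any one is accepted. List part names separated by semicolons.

dowel; divider; shelf; cam; stretcher; foot; rail; back_panel; top; side_panel

1. dowel@(1, 0) [+y clear] — {dowel}
2. divider@(2, 0) [+x clear] — {divider, dowel}
3. shelf@(0, 0) [-y clear] — {divider, dowel, shelf}
4. cam@(0, 1) [-x clear] — {cam, divider, dowel, shelf}
5. stretcher@(1, 1) [+x clear] — {cam, divider, dowel, shelf, stretcher}
6. foot@(1, 2) [-x clear] — {cam, divider, dowel, foot, shelf, stretcher}
7. rail@(2, -1) [-x clear] — {cam, divider, dowel, foot, rail, shelf, stretcher}
8. back_panel@(1, -1) [-x clear] — {back_panel, cam, divider, dowel, foot, rail, shelf, stretcher}
9. top@(2, 1) [+y clear] — {back_panel, cam, divider, dowel, foot, rail, shelf, stretcher, top}
10. side_panel@(2, 2) [+y clear] — {back_panel, cam, divider, dowel, foot, rail, shelf, side_panel, stretcher, top}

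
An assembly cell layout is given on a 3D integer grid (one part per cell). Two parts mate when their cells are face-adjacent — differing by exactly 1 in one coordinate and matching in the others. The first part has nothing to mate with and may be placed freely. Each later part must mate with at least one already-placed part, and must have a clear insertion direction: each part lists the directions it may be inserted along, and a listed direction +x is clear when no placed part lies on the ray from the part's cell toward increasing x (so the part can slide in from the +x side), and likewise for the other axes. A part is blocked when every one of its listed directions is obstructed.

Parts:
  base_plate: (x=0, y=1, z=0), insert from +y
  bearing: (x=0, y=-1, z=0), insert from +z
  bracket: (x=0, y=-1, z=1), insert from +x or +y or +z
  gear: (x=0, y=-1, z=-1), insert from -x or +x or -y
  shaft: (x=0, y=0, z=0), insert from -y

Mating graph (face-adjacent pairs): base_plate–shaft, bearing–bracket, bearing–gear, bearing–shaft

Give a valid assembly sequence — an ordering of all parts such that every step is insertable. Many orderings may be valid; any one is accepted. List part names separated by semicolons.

1. base_plate@(0, 1, 0) [+y clear] — {base_plate}
2. shaft@(0, 0, 0) [-y clear] — {base_plate, shaft}
3. bearing@(0, -1, 0) [+z clear] — {base_plate, bearing, shaft}
4. bracket@(0, -1, 1) [+x clear] — {base_plate, bearing, bracket, shaft}
5. gear@(0, -1, -1) [-x clear] — {base_plate, bearing, bracket, gear, shaft}

base_plate; shaft; bearing; bracket; gear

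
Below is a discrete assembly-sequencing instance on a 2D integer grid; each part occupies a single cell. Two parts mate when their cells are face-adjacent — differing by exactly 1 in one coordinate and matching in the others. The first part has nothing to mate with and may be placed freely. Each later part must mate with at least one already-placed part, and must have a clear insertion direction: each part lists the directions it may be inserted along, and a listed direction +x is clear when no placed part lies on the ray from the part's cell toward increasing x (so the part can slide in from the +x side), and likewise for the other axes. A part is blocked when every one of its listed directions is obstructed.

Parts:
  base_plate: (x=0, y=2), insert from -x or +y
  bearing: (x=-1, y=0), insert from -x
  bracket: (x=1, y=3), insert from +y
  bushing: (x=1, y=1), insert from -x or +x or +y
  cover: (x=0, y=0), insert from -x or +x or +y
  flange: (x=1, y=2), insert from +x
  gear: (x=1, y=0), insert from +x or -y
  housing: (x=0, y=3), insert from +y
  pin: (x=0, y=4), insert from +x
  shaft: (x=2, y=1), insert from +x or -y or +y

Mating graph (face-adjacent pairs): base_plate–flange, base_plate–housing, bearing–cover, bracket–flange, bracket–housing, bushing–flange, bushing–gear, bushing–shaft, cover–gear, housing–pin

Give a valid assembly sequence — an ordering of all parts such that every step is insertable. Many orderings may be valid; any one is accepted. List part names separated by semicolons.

1. cover@(0, 0) [-x clear] — {cover}
2. gear@(1, 0) [+x clear] — {cover, gear}
3. bushing@(1, 1) [-x clear] — {bushing, cover, gear}
4. shaft@(2, 1) [+x clear] — {bushing, cover, gear, shaft}
5. flange@(1, 2) [+x clear] — {bushing, cover, flange, gear, shaft}
6. bracket@(1, 3) [+y clear] — {bracket, bushing, cover, flange, gear, shaft}
7. base_plate@(0, 2) [-x clear] — {base_plate, bracket, bushing, cover, flange, gear, shaft}
8. bearing@(-1, 0) [-x clear] — {base_plate, bearing, bracket, bushing, cover, flange, gear, shaft}
9. housing@(0, 3) [+y clear] — {base_plate, bearing, bracket, bushing, cover, flange, gear, housing, shaft}
10. pin@(0, 4) [+x clear] — {base_plate, bearing, bracket, bushing, cover, flange, gear, housing, pin, shaft}

cover; gear; bushing; shaft; flange; bracket; base_plate; bearing; housing; pin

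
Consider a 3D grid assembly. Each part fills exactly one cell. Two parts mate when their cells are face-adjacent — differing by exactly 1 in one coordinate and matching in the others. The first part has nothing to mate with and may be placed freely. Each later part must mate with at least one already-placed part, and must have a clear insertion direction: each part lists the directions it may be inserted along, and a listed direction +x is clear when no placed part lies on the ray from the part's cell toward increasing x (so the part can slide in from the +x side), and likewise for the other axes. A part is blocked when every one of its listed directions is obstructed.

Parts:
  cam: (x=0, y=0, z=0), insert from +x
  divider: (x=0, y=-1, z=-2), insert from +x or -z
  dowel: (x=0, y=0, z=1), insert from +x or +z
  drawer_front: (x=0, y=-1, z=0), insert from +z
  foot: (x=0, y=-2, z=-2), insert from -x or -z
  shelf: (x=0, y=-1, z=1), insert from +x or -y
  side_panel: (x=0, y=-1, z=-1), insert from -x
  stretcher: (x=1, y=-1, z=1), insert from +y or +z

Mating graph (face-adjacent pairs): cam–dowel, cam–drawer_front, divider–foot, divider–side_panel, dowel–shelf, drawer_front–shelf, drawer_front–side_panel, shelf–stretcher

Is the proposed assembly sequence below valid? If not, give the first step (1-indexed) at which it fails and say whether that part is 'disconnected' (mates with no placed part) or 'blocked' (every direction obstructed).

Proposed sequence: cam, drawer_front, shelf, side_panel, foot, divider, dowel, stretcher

Invalid at step 5 (disconnected)

1. cam@(0, 0, 0) [+x clear] — {cam}
2. drawer_front@(0, -1, 0) [+z clear] — {cam, drawer_front}
3. shelf@(0, -1, 1) [+x clear] — {cam, drawer_front, shelf}
4. side_panel@(0, -1, -1) [-x clear] — {cam, drawer_front, shelf, side_panel}
5. foot@(0, -2, -2) — no placed neighbour ⇒ disconnected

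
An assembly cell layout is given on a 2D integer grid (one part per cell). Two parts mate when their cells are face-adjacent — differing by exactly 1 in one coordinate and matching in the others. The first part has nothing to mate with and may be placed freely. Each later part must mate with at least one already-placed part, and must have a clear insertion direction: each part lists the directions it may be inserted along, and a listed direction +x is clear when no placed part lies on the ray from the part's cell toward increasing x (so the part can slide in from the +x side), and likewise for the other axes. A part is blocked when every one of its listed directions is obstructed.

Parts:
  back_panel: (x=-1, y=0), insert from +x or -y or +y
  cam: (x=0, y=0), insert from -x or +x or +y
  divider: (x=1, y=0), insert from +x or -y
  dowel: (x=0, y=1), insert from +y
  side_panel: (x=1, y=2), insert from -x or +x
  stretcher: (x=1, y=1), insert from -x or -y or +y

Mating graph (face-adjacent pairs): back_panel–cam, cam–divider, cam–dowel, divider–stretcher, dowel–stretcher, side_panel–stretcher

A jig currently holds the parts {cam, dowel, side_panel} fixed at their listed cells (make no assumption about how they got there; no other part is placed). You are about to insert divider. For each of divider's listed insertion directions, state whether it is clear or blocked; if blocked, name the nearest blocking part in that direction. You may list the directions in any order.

+x: clear; -y: clear

+x: ray from divider(1, 0) has no placed part ⇒ clear
-y: ray from divider(1, 0) has no placed part ⇒ clear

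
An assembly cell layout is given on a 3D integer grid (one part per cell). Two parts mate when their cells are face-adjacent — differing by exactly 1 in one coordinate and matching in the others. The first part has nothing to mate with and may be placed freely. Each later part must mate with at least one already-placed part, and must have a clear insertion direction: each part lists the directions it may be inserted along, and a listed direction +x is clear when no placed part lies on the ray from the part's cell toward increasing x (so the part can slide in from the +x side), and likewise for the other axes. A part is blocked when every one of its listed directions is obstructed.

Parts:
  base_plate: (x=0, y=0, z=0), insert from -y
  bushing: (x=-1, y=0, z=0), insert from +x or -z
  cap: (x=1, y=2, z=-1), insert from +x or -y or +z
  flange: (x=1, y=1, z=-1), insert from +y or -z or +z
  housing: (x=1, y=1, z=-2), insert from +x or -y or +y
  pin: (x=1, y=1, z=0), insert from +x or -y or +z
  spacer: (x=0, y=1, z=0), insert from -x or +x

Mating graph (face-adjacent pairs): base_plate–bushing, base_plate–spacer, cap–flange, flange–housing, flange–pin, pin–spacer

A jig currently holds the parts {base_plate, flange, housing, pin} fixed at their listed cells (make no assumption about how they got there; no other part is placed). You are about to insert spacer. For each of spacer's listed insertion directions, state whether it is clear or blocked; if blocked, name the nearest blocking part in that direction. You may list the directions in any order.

-x: ray from spacer(0, 1, 0) has no placed part ⇒ clear
+x: nearest on ray is pin@(1, 1, 0) ⇒ blocked

+x: blocked by pin; -x: clear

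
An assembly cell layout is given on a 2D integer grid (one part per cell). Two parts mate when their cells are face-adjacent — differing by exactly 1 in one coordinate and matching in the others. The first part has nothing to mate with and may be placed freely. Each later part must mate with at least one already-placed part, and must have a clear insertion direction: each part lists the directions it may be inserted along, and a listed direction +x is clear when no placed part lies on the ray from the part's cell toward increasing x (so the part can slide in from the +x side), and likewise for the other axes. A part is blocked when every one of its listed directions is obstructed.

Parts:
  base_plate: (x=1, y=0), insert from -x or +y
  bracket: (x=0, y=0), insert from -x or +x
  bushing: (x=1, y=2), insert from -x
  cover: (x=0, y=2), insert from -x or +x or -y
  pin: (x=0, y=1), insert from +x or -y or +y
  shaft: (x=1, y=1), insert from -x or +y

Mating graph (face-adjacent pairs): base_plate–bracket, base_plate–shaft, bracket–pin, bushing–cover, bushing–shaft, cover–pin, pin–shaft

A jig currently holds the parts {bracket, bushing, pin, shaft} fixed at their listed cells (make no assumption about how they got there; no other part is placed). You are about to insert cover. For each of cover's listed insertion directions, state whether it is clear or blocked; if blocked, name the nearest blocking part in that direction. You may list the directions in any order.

-x: ray from cover(0, 2) has no placed part ⇒ clear
+x: nearest on ray is bushing@(1, 2) ⇒ blocked
-y: nearest on ray is pin@(0, 1) ⇒ blocked

+x: blocked by bushing; -x: clear; -y: blocked by pin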